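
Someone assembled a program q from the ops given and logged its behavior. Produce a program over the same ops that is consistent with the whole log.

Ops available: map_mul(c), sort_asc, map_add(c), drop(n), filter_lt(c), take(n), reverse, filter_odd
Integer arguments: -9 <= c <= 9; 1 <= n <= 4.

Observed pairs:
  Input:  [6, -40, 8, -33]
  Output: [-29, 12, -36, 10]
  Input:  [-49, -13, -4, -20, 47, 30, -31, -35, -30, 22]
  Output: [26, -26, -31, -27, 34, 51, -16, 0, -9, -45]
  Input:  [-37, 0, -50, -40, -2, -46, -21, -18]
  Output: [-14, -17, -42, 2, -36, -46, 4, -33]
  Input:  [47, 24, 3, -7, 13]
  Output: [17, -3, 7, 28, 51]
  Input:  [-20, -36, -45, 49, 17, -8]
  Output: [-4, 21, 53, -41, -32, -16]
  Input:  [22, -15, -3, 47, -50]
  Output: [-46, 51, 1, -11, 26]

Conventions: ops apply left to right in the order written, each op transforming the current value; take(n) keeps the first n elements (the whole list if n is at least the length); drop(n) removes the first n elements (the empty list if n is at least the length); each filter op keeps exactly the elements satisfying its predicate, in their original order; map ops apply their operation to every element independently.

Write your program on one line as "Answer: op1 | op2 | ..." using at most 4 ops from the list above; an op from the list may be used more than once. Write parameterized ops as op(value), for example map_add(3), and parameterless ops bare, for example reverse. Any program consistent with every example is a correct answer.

reverse | map_add(6) | map_add(7) | map_add(-9)

Check, running the answer program on each example:
  [6, -40, 8, -33] -> [-33, 8, -40, 6] -> [-27, 14, -34, 12] -> [-20, 21, -27, 19] -> [-29, 12, -36, 10]
  [-49, -13, -4, -20, 47, 30, -31, -35, -30, 22] -> [22, -30, -35, -31, 30, 47, -20, -4, -13, -49] -> [28, -24, -29, -25, 36, 53, -14, 2, -7, -43] -> [35, -17, -22, -18, 43, 60, -7, 9, 0, -36] -> [26, -26, -31, -27, 34, 51, -16, 0, -9, -45]
  [-37, 0, -50, -40, -2, -46, -21, -18] -> [-18, -21, -46, -2, -40, -50, 0, -37] -> [-12, -15, -40, 4, -34, -44, 6, -31] -> [-5, -8, -33, 11, -27, -37, 13, -24] -> [-14, -17, -42, 2, -36, -46, 4, -33]
  [47, 24, 3, -7, 13] -> [13, -7, 3, 24, 47] -> [19, -1, 9, 30, 53] -> [26, 6, 16, 37, 60] -> [17, -3, 7, 28, 51]
  [-20, -36, -45, 49, 17, -8] -> [-8, 17, 49, -45, -36, -20] -> [-2, 23, 55, -39, -30, -14] -> [5, 30, 62, -32, -23, -7] -> [-4, 21, 53, -41, -32, -16]
  [22, -15, -3, 47, -50] -> [-50, 47, -3, -15, 22] -> [-44, 53, 3, -9, 28] -> [-37, 60, 10, -2, 35] -> [-46, 51, 1, -11, 26]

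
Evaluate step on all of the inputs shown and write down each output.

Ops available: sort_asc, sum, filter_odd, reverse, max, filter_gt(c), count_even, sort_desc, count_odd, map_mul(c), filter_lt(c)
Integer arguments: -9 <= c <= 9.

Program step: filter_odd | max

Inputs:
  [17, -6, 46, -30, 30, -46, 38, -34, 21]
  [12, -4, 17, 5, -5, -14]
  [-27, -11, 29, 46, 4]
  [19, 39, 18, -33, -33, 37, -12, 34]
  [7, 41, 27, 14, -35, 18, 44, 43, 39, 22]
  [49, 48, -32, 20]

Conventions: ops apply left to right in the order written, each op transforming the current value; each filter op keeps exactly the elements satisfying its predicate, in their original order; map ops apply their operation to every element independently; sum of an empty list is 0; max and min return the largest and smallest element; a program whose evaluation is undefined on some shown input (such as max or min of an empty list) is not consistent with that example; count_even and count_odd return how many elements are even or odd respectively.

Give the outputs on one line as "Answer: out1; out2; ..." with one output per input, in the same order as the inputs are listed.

Execution, op by op:
  [17, -6, 46, -30, 30, -46, 38, -34, 21] -> [17, 21] -> 21
  [12, -4, 17, 5, -5, -14] -> [17, 5, -5] -> 17
  [-27, -11, 29, 46, 4] -> [-27, -11, 29] -> 29
  [19, 39, 18, -33, -33, 37, -12, 34] -> [19, 39, -33, -33, 37] -> 39
  [7, 41, 27, 14, -35, 18, 44, 43, 39, 22] -> [7, 41, 27, -35, 43, 39] -> 43
  [49, 48, -32, 20] -> [49] -> 49

21; 17; 29; 39; 43; 49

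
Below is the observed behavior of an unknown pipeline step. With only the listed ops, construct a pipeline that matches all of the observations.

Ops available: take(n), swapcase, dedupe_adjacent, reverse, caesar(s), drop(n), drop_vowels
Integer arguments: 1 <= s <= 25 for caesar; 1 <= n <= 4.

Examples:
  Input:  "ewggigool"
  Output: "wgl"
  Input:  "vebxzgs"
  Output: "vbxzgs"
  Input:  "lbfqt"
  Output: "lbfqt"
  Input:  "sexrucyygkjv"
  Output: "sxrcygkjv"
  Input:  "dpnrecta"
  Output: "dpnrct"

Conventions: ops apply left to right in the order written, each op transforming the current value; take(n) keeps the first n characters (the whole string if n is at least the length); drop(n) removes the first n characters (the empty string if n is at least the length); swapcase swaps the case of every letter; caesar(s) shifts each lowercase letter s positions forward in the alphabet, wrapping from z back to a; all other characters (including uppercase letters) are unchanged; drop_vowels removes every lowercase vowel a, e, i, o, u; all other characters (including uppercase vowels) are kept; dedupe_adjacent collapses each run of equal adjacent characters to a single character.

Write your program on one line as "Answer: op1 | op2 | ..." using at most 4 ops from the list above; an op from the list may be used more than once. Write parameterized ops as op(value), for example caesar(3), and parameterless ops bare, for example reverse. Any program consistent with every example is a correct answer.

dedupe_adjacent | drop_vowels | dedupe_adjacent

Check, running the answer program on each example:
  "ewggigool" -> "ewgigol" -> "wggl" -> "wgl"
  "vebxzgs" -> "vebxzgs" -> "vbxzgs" -> "vbxzgs"
  "lbfqt" -> "lbfqt" -> "lbfqt" -> "lbfqt"
  "sexrucyygkjv" -> "sexrucygkjv" -> "sxrcygkjv" -> "sxrcygkjv"
  "dpnrecta" -> "dpnrecta" -> "dpnrct" -> "dpnrct"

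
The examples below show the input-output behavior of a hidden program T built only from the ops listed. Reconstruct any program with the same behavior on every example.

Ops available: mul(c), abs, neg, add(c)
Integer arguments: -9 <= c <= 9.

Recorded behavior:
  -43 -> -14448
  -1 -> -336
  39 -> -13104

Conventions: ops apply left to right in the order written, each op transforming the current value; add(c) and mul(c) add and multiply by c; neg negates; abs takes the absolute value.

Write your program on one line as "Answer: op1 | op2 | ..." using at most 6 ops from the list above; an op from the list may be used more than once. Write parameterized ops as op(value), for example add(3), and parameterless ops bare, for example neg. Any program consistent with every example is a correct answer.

mul(-8) | mul(-3) | mul(-7) | mul(2) | abs | neg

Check, running the answer program on each example:
  -43 -> 344 -> -1032 -> 7224 -> 14448 -> 14448 -> -14448
  -1 -> 8 -> -24 -> 168 -> 336 -> 336 -> -336
  39 -> -312 -> 936 -> -6552 -> -13104 -> 13104 -> -13104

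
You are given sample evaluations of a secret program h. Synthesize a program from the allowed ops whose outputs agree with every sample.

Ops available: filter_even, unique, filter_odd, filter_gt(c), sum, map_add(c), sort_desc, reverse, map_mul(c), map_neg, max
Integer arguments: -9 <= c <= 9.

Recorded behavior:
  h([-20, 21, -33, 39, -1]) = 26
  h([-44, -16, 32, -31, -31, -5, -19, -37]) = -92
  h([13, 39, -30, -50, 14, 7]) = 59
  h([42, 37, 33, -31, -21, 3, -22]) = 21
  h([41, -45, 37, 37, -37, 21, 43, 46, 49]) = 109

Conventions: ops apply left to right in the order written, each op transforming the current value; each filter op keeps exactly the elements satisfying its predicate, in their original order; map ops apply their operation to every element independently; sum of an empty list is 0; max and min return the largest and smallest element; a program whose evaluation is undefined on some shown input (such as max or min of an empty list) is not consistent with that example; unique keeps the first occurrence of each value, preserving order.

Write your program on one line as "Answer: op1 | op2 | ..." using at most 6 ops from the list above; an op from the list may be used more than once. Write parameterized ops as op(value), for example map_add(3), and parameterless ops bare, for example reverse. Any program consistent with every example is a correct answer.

map_neg | unique | map_neg | reverse | filter_odd | sum

Check, running the answer program on each example:
  [-20, 21, -33, 39, -1] -> [20, -21, 33, -39, 1] -> [20, -21, 33, -39, 1] -> [-20, 21, -33, 39, -1] -> [-1, 39, -33, 21, -20] -> [-1, 39, -33, 21] -> 26
  [-44, -16, 32, -31, -31, -5, -19, -37] -> [44, 16, -32, 31, 31, 5, 19, 37] -> [44, 16, -32, 31, 5, 19, 37] -> [-44, -16, 32, -31, -5, -19, -37] -> [-37, -19, -5, -31, 32, -16, -44] -> [-37, -19, -5, -31] -> -92
  [13, 39, -30, -50, 14, 7] -> [-13, -39, 30, 50, -14, -7] -> [-13, -39, 30, 50, -14, -7] -> [13, 39, -30, -50, 14, 7] -> [7, 14, -50, -30, 39, 13] -> [7, 39, 13] -> 59
  [42, 37, 33, -31, -21, 3, -22] -> [-42, -37, -33, 31, 21, -3, 22] -> [-42, -37, -33, 31, 21, -3, 22] -> [42, 37, 33, -31, -21, 3, -22] -> [-22, 3, -21, -31, 33, 37, 42] -> [3, -21, -31, 33, 37] -> 21
  [41, -45, 37, 37, -37, 21, 43, 46, 49] -> [-41, 45, -37, -37, 37, -21, -43, -46, -49] -> [-41, 45, -37, 37, -21, -43, -46, -49] -> [41, -45, 37, -37, 21, 43, 46, 49] -> [49, 46, 43, 21, -37, 37, -45, 41] -> [49, 43, 21, -37, 37, -45, 41] -> 109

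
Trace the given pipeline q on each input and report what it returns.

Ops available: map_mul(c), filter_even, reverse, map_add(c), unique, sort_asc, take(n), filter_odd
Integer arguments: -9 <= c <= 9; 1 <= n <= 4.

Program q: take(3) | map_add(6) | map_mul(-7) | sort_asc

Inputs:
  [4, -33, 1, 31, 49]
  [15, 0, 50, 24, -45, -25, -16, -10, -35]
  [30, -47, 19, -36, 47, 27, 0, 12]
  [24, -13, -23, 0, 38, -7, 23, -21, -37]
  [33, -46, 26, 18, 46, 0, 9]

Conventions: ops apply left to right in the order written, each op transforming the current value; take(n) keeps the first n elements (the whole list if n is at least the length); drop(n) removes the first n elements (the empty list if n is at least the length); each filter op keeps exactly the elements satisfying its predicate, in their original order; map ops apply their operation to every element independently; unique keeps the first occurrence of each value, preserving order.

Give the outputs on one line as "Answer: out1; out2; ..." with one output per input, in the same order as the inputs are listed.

[-70, -49, 189]; [-392, -147, -42]; [-252, -175, 287]; [-210, 49, 119]; [-273, -224, 280]

Execution, op by op:
  [4, -33, 1, 31, 49] -> [4, -33, 1] -> [10, -27, 7] -> [-70, 189, -49] -> [-70, -49, 189]
  [15, 0, 50, 24, -45, -25, -16, -10, -35] -> [15, 0, 50] -> [21, 6, 56] -> [-147, -42, -392] -> [-392, -147, -42]
  [30, -47, 19, -36, 47, 27, 0, 12] -> [30, -47, 19] -> [36, -41, 25] -> [-252, 287, -175] -> [-252, -175, 287]
  [24, -13, -23, 0, 38, -7, 23, -21, -37] -> [24, -13, -23] -> [30, -7, -17] -> [-210, 49, 119] -> [-210, 49, 119]
  [33, -46, 26, 18, 46, 0, 9] -> [33, -46, 26] -> [39, -40, 32] -> [-273, 280, -224] -> [-273, -224, 280]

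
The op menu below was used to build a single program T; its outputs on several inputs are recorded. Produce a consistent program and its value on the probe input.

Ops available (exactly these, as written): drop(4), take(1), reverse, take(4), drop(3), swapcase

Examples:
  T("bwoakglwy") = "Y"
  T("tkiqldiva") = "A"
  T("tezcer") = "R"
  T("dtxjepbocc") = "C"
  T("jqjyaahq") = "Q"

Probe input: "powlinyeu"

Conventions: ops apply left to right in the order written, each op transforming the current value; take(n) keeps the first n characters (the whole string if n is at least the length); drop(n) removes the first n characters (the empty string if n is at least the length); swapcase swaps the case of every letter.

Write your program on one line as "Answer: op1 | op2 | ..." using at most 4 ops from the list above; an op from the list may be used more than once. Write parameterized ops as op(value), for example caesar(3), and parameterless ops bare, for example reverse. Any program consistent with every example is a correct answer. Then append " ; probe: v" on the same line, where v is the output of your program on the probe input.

reverse | take(1) | swapcase ; probe: "U"

Check, running the answer program on each example:
  "bwoakglwy" -> "ywlgkaowb" -> "y" -> "Y"
  "tkiqldiva" -> "avidlqikt" -> "a" -> "A"
  "tezcer" -> "reczet" -> "r" -> "R"
  "dtxjepbocc" -> "ccobpejxtd" -> "c" -> "C"
  "jqjyaahq" -> "qhaayjqj" -> "q" -> "Q"
  probe: "powlinyeu" -> "ueynilwop" -> "u" -> "U"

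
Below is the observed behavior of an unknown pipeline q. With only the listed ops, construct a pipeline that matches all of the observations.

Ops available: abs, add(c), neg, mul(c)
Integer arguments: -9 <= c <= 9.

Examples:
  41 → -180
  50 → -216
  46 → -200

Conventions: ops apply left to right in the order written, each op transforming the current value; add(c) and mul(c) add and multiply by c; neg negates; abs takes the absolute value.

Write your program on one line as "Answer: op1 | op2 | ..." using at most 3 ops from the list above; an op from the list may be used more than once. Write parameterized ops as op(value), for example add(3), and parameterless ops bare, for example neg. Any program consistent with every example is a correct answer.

add(4) | mul(-4)

Check, running the answer program on each example:
  41 -> 45 -> -180
  50 -> 54 -> -216
  46 -> 50 -> -200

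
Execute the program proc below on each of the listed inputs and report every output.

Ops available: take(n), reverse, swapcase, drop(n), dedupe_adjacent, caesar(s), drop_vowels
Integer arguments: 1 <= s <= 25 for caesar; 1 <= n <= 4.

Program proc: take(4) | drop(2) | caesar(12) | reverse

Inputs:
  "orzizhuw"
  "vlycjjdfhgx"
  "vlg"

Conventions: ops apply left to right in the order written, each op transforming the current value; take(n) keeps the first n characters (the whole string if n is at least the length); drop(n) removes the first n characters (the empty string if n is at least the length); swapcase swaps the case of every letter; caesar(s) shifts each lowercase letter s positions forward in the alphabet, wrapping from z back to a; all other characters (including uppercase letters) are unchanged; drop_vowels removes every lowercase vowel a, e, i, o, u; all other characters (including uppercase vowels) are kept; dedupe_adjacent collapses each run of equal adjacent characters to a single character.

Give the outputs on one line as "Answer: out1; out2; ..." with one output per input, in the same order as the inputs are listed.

"ul"; "ok"; "s"

Execution, op by op:
  "orzizhuw" -> "orzi" -> "zi" -> "lu" -> "ul"
  "vlycjjdfhgx" -> "vlyc" -> "yc" -> "ko" -> "ok"
  "vlg" -> "vlg" -> "g" -> "s" -> "s"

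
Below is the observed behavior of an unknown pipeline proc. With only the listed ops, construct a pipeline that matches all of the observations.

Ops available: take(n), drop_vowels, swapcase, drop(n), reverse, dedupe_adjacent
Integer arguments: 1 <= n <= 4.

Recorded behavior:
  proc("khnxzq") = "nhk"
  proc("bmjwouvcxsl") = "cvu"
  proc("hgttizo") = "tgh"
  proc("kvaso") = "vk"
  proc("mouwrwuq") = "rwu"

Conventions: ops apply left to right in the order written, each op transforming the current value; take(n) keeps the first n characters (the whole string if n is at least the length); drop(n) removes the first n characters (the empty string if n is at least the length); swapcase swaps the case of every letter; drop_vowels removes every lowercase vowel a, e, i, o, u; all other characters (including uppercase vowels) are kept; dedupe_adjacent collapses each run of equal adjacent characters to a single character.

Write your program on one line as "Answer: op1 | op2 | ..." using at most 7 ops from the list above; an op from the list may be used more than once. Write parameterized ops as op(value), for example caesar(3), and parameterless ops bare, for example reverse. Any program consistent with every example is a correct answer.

swapcase | reverse | dedupe_adjacent | swapcase | drop(3) | take(3)

Check, running the answer program on each example:
  "khnxzq" -> "KHNXZQ" -> "QZXNHK" -> "QZXNHK" -> "qzxnhk" -> "nhk" -> "nhk"
  "bmjwouvcxsl" -> "BMJWOUVCXSL" -> "LSXCVUOWJMB" -> "LSXCVUOWJMB" -> "lsxcvuowjmb" -> "cvuowjmb" -> "cvu"
  "hgttizo" -> "HGTTIZO" -> "OZITTGH" -> "OZITGH" -> "ozitgh" -> "tgh" -> "tgh"
  "kvaso" -> "KVASO" -> "OSAVK" -> "OSAVK" -> "osavk" -> "vk" -> "vk"
  "mouwrwuq" -> "MOUWRWUQ" -> "QUWRWUOM" -> "QUWRWUOM" -> "quwrwuom" -> "rwuom" -> "rwu"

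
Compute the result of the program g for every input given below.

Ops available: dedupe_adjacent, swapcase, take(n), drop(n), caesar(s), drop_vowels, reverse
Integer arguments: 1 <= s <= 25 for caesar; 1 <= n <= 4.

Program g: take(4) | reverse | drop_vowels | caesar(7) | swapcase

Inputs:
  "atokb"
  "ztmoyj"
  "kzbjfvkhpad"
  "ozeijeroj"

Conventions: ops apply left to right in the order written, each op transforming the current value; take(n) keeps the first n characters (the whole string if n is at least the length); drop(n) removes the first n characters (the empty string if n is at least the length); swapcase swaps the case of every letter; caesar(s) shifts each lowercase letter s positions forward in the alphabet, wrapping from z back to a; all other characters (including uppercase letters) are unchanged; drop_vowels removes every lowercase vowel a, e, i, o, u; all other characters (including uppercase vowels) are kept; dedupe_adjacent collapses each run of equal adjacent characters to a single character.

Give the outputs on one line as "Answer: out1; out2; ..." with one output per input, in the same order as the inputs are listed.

Execution, op by op:
  "atokb" -> "atok" -> "kota" -> "kt" -> "ra" -> "RA"
  "ztmoyj" -> "ztmo" -> "omtz" -> "mtz" -> "tag" -> "TAG"
  "kzbjfvkhpad" -> "kzbj" -> "jbzk" -> "jbzk" -> "qigr" -> "QIGR"
  "ozeijeroj" -> "ozei" -> "iezo" -> "z" -> "g" -> "G"

"RA"; "TAG"; "QIGR"; "G"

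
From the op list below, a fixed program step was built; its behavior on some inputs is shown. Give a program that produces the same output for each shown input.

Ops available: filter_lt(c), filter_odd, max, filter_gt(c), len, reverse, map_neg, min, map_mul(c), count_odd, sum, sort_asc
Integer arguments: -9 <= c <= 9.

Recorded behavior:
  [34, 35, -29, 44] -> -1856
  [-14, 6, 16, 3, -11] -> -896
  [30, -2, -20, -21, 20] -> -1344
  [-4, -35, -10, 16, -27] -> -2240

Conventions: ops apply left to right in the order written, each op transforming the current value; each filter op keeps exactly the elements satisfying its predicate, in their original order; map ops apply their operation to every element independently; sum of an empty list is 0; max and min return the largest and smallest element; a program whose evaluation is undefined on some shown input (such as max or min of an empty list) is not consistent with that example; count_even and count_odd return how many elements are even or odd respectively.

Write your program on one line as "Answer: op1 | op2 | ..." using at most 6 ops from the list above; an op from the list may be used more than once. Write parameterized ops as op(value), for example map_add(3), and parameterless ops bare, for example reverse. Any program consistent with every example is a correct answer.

map_mul(-8) | map_neg | map_mul(-8) | map_neg | sort_asc | min

Check, running the answer program on each example:
  [34, 35, -29, 44] -> [-272, -280, 232, -352] -> [272, 280, -232, 352] -> [-2176, -2240, 1856, -2816] -> [2176, 2240, -1856, 2816] -> [-1856, 2176, 2240, 2816] -> -1856
  [-14, 6, 16, 3, -11] -> [112, -48, -128, -24, 88] -> [-112, 48, 128, 24, -88] -> [896, -384, -1024, -192, 704] -> [-896, 384, 1024, 192, -704] -> [-896, -704, 192, 384, 1024] -> -896
  [30, -2, -20, -21, 20] -> [-240, 16, 160, 168, -160] -> [240, -16, -160, -168, 160] -> [-1920, 128, 1280, 1344, -1280] -> [1920, -128, -1280, -1344, 1280] -> [-1344, -1280, -128, 1280, 1920] -> -1344
  [-4, -35, -10, 16, -27] -> [32, 280, 80, -128, 216] -> [-32, -280, -80, 128, -216] -> [256, 2240, 640, -1024, 1728] -> [-256, -2240, -640, 1024, -1728] -> [-2240, -1728, -640, -256, 1024] -> -2240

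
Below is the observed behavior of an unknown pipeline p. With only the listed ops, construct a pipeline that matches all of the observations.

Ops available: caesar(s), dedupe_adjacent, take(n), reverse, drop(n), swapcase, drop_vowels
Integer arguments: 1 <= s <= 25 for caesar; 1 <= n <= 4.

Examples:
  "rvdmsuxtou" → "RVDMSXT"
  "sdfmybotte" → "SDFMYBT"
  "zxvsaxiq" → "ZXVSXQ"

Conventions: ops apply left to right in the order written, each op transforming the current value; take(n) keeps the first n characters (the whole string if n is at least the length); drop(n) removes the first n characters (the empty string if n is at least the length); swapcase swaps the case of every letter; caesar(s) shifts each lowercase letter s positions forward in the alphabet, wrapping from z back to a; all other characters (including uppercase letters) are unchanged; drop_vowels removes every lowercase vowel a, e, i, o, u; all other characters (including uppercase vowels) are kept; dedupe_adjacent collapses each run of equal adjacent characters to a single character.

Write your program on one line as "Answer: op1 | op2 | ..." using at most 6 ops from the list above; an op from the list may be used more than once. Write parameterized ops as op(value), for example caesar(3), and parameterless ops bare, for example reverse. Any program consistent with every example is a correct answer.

reverse | drop_vowels | dedupe_adjacent | reverse | swapcase

Check, running the answer program on each example:
  "rvdmsuxtou" -> "uotxusmdvr" -> "txsmdvr" -> "txsmdvr" -> "rvdmsxt" -> "RVDMSXT"
  "sdfmybotte" -> "ettobymfds" -> "ttbymfds" -> "tbymfds" -> "sdfmybt" -> "SDFMYBT"
  "zxvsaxiq" -> "qixasvxz" -> "qxsvxz" -> "qxsvxz" -> "zxvsxq" -> "ZXVSXQ"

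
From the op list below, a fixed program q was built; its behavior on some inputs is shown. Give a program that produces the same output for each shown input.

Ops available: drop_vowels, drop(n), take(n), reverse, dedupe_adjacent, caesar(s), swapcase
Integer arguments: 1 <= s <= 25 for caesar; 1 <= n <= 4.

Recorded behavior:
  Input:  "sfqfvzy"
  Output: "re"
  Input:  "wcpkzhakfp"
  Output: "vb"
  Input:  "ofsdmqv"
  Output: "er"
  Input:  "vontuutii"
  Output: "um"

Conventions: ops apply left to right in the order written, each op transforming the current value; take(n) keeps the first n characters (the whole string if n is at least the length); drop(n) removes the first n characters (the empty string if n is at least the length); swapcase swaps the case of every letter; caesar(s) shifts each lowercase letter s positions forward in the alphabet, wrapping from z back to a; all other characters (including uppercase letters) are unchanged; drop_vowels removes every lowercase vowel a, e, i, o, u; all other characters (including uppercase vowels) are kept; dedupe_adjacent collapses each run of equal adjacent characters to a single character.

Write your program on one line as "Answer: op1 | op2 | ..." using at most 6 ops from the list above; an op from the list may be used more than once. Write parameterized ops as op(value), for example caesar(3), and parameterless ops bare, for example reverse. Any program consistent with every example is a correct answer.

dedupe_adjacent | drop_vowels | take(2) | caesar(20) | caesar(5)

Check, running the answer program on each example:
  "sfqfvzy" -> "sfqfvzy" -> "sfqfvzy" -> "sf" -> "mz" -> "re"
  "wcpkzhakfp" -> "wcpkzhakfp" -> "wcpkzhkfp" -> "wc" -> "qw" -> "vb"
  "ofsdmqv" -> "ofsdmqv" -> "fsdmqv" -> "fs" -> "zm" -> "er"
  "vontuutii" -> "vontuti" -> "vntt" -> "vn" -> "ph" -> "um"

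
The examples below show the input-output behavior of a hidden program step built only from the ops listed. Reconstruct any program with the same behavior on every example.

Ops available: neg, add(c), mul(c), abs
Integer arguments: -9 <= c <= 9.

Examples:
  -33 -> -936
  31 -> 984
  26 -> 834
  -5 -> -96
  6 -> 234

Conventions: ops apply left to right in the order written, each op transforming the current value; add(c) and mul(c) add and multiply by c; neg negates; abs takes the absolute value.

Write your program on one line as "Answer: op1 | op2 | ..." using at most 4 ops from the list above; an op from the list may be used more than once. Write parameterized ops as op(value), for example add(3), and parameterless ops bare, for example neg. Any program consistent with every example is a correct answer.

neg | mul(5) | add(-9) | mul(-6)

Check, running the answer program on each example:
  -33 -> 33 -> 165 -> 156 -> -936
  31 -> -31 -> -155 -> -164 -> 984
  26 -> -26 -> -130 -> -139 -> 834
  -5 -> 5 -> 25 -> 16 -> -96
  6 -> -6 -> -30 -> -39 -> 234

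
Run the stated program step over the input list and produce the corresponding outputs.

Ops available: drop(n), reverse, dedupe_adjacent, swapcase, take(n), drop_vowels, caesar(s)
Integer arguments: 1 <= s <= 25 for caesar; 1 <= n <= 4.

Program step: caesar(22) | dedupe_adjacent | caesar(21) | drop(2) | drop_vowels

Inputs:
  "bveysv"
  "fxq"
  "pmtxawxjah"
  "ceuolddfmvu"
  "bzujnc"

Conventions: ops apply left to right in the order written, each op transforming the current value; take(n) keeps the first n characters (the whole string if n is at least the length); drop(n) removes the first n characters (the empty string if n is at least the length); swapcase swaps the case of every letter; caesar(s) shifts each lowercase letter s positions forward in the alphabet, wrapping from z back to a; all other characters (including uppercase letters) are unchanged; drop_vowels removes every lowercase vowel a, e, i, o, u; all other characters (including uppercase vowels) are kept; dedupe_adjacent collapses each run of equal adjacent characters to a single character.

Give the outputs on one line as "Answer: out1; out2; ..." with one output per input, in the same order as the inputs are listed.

Execution, op by op:
  "bveysv" -> "xrauor" -> "xrauor" -> "smvpjm" -> "vpjm" -> "vpjm"
  "fxq" -> "btm" -> "btm" -> "woh" -> "h" -> "h"
  "pmtxawxjah" -> "liptwstfwd" -> "liptwstfwd" -> "gdkornoary" -> "kornoary" -> "krnry"
  "ceuolddfmvu" -> "yaqkhzzbirq" -> "yaqkhzbirq" -> "tvlfcuwdml" -> "lfcuwdml" -> "lfcwdml"
  "bzujnc" -> "xvqfjy" -> "xvqfjy" -> "sqlaet" -> "laet" -> "lt"

"vpjm"; "h"; "krnry"; "lfcwdml"; "lt"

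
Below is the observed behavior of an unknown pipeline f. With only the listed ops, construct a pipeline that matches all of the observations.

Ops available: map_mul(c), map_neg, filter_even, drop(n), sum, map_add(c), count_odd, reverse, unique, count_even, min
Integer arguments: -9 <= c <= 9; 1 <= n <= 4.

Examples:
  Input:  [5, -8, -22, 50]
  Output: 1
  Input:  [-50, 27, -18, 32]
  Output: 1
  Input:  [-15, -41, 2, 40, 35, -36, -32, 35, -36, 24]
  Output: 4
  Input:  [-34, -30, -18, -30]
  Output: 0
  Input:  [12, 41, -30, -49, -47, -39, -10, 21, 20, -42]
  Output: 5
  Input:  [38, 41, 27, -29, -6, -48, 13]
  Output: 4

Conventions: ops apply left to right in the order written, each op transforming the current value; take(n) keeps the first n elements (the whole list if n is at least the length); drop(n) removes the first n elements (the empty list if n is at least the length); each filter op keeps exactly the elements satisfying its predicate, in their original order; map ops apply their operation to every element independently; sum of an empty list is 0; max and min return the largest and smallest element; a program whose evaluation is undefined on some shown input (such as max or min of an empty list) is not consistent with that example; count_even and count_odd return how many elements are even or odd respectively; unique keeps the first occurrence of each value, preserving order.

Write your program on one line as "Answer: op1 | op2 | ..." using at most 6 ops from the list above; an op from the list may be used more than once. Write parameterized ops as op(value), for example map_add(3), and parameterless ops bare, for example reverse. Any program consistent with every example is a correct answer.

map_add(-7) | reverse | filter_even | map_mul(-4) | count_even

Check, running the answer program on each example:
  [5, -8, -22, 50] -> [-2, -15, -29, 43] -> [43, -29, -15, -2] -> [-2] -> [8] -> 1
  [-50, 27, -18, 32] -> [-57, 20, -25, 25] -> [25, -25, 20, -57] -> [20] -> [-80] -> 1
  [-15, -41, 2, 40, 35, -36, -32, 35, -36, 24] -> [-22, -48, -5, 33, 28, -43, -39, 28, -43, 17] -> [17, -43, 28, -39, -43, 28, 33, -5, -48, -22] -> [28, 28, -48, -22] -> [-112, -112, 192, 88] -> 4
  [-34, -30, -18, -30] -> [-41, -37, -25, -37] -> [-37, -25, -37, -41] -> [] -> [] -> 0
  [12, 41, -30, -49, -47, -39, -10, 21, 20, -42] -> [5, 34, -37, -56, -54, -46, -17, 14, 13, -49] -> [-49, 13, 14, -17, -46, -54, -56, -37, 34, 5] -> [14, -46, -54, -56, 34] -> [-56, 184, 216, 224, -136] -> 5
  [38, 41, 27, -29, -6, -48, 13] -> [31, 34, 20, -36, -13, -55, 6] -> [6, -55, -13, -36, 20, 34, 31] -> [6, -36, 20, 34] -> [-24, 144, -80, -136] -> 4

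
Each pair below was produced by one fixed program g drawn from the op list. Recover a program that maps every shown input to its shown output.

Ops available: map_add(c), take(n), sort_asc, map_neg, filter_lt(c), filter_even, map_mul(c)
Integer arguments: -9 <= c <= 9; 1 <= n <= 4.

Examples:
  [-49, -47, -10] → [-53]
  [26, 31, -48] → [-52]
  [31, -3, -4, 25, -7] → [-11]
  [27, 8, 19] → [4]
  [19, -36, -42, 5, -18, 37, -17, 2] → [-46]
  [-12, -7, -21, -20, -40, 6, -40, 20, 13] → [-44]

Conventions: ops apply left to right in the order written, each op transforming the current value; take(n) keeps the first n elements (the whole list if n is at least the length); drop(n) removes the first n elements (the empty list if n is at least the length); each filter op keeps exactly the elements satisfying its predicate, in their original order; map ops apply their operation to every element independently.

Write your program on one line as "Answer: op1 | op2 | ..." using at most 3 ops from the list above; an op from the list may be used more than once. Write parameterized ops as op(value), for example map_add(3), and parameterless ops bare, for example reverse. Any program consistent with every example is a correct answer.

sort_asc | map_add(-4) | take(1)

Check, running the answer program on each example:
  [-49, -47, -10] -> [-49, -47, -10] -> [-53, -51, -14] -> [-53]
  [26, 31, -48] -> [-48, 26, 31] -> [-52, 22, 27] -> [-52]
  [31, -3, -4, 25, -7] -> [-7, -4, -3, 25, 31] -> [-11, -8, -7, 21, 27] -> [-11]
  [27, 8, 19] -> [8, 19, 27] -> [4, 15, 23] -> [4]
  [19, -36, -42, 5, -18, 37, -17, 2] -> [-42, -36, -18, -17, 2, 5, 19, 37] -> [-46, -40, -22, -21, -2, 1, 15, 33] -> [-46]
  [-12, -7, -21, -20, -40, 6, -40, 20, 13] -> [-40, -40, -21, -20, -12, -7, 6, 13, 20] -> [-44, -44, -25, -24, -16, -11, 2, 9, 16] -> [-44]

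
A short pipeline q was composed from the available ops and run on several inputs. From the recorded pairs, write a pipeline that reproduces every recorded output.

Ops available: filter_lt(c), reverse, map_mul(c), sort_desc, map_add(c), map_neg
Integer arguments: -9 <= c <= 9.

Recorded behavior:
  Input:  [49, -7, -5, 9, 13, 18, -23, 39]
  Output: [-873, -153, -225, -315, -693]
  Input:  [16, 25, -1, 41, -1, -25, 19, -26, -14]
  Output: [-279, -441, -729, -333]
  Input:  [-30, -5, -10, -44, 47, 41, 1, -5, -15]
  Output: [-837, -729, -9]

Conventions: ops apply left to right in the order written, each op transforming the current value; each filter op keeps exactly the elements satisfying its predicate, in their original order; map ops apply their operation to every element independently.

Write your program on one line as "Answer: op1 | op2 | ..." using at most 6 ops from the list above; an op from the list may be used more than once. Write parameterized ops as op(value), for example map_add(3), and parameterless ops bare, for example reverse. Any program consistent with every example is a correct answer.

map_mul(-6) | filter_lt(8) | map_mul(3) | map_add(9) | filter_lt(-4)

Check, running the answer program on each example:
  [49, -7, -5, 9, 13, 18, -23, 39] -> [-294, 42, 30, -54, -78, -108, 138, -234] -> [-294, -54, -78, -108, -234] -> [-882, -162, -234, -324, -702] -> [-873, -153, -225, -315, -693] -> [-873, -153, -225, -315, -693]
  [16, 25, -1, 41, -1, -25, 19, -26, -14] -> [-96, -150, 6, -246, 6, 150, -114, 156, 84] -> [-96, -150, 6, -246, 6, -114] -> [-288, -450, 18, -738, 18, -342] -> [-279, -441, 27, -729, 27, -333] -> [-279, -441, -729, -333]
  [-30, -5, -10, -44, 47, 41, 1, -5, -15] -> [180, 30, 60, 264, -282, -246, -6, 30, 90] -> [-282, -246, -6] -> [-846, -738, -18] -> [-837, -729, -9] -> [-837, -729, -9]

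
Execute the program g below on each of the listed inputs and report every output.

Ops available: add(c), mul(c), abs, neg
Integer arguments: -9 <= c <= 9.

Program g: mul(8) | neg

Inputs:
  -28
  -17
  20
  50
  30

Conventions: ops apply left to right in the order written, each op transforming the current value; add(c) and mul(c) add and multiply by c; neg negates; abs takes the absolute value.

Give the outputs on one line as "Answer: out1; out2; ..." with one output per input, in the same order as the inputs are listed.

Execution, op by op:
  -28 -> -224 -> 224
  -17 -> -136 -> 136
  20 -> 160 -> -160
  50 -> 400 -> -400
  30 -> 240 -> -240

224; 136; -160; -400; -240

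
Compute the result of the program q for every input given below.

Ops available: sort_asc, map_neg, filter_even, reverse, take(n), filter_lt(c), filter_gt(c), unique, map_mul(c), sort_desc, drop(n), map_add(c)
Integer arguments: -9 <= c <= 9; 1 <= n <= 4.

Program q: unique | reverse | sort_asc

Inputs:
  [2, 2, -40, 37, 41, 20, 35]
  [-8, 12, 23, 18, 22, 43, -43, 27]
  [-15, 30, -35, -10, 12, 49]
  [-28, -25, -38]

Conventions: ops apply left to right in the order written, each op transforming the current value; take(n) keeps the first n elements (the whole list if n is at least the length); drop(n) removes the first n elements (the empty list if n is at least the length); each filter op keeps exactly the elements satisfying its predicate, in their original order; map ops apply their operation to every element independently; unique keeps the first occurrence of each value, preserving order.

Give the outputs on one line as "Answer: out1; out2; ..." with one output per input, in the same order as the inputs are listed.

Execution, op by op:
  [2, 2, -40, 37, 41, 20, 35] -> [2, -40, 37, 41, 20, 35] -> [35, 20, 41, 37, -40, 2] -> [-40, 2, 20, 35, 37, 41]
  [-8, 12, 23, 18, 22, 43, -43, 27] -> [-8, 12, 23, 18, 22, 43, -43, 27] -> [27, -43, 43, 22, 18, 23, 12, -8] -> [-43, -8, 12, 18, 22, 23, 27, 43]
  [-15, 30, -35, -10, 12, 49] -> [-15, 30, -35, -10, 12, 49] -> [49, 12, -10, -35, 30, -15] -> [-35, -15, -10, 12, 30, 49]
  [-28, -25, -38] -> [-28, -25, -38] -> [-38, -25, -28] -> [-38, -28, -25]

[-40, 2, 20, 35, 37, 41]; [-43, -8, 12, 18, 22, 23, 27, 43]; [-35, -15, -10, 12, 30, 49]; [-38, -28, -25]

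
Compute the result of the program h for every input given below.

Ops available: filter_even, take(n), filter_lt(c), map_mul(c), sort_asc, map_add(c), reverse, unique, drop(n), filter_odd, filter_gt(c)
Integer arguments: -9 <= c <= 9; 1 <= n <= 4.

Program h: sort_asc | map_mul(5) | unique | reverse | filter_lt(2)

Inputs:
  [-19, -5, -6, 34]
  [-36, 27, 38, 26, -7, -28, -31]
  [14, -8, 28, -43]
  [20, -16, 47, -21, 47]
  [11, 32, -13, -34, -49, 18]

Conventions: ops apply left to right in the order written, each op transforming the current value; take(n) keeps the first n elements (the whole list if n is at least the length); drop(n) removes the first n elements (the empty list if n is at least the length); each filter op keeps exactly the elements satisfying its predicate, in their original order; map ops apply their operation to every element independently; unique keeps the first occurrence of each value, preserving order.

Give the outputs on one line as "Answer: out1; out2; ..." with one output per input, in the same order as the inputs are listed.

Execution, op by op:
  [-19, -5, -6, 34] -> [-19, -6, -5, 34] -> [-95, -30, -25, 170] -> [-95, -30, -25, 170] -> [170, -25, -30, -95] -> [-25, -30, -95]
  [-36, 27, 38, 26, -7, -28, -31] -> [-36, -31, -28, -7, 26, 27, 38] -> [-180, -155, -140, -35, 130, 135, 190] -> [-180, -155, -140, -35, 130, 135, 190] -> [190, 135, 130, -35, -140, -155, -180] -> [-35, -140, -155, -180]
  [14, -8, 28, -43] -> [-43, -8, 14, 28] -> [-215, -40, 70, 140] -> [-215, -40, 70, 140] -> [140, 70, -40, -215] -> [-40, -215]
  [20, -16, 47, -21, 47] -> [-21, -16, 20, 47, 47] -> [-105, -80, 100, 235, 235] -> [-105, -80, 100, 235] -> [235, 100, -80, -105] -> [-80, -105]
  [11, 32, -13, -34, -49, 18] -> [-49, -34, -13, 11, 18, 32] -> [-245, -170, -65, 55, 90, 160] -> [-245, -170, -65, 55, 90, 160] -> [160, 90, 55, -65, -170, -245] -> [-65, -170, -245]

[-25, -30, -95]; [-35, -140, -155, -180]; [-40, -215]; [-80, -105]; [-65, -170, -245]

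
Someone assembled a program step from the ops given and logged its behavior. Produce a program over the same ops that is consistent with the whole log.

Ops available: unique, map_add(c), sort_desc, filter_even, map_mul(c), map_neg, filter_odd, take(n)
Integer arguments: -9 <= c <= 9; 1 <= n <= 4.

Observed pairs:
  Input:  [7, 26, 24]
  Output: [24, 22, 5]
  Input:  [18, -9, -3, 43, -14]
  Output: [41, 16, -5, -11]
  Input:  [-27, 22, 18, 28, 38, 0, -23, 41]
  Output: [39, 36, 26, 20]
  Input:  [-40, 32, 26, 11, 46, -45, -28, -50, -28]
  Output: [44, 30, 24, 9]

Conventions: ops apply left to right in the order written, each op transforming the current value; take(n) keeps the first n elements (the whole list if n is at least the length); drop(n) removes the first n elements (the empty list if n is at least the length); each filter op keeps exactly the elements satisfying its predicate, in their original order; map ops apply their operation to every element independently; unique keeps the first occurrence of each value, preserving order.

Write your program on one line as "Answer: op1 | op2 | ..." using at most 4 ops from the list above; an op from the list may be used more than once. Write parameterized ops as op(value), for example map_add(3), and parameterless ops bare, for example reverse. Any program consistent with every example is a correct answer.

map_add(-2) | sort_desc | take(4)

Check, running the answer program on each example:
  [7, 26, 24] -> [5, 24, 22] -> [24, 22, 5] -> [24, 22, 5]
  [18, -9, -3, 43, -14] -> [16, -11, -5, 41, -16] -> [41, 16, -5, -11, -16] -> [41, 16, -5, -11]
  [-27, 22, 18, 28, 38, 0, -23, 41] -> [-29, 20, 16, 26, 36, -2, -25, 39] -> [39, 36, 26, 20, 16, -2, -25, -29] -> [39, 36, 26, 20]
  [-40, 32, 26, 11, 46, -45, -28, -50, -28] -> [-42, 30, 24, 9, 44, -47, -30, -52, -30] -> [44, 30, 24, 9, -30, -30, -42, -47, -52] -> [44, 30, 24, 9]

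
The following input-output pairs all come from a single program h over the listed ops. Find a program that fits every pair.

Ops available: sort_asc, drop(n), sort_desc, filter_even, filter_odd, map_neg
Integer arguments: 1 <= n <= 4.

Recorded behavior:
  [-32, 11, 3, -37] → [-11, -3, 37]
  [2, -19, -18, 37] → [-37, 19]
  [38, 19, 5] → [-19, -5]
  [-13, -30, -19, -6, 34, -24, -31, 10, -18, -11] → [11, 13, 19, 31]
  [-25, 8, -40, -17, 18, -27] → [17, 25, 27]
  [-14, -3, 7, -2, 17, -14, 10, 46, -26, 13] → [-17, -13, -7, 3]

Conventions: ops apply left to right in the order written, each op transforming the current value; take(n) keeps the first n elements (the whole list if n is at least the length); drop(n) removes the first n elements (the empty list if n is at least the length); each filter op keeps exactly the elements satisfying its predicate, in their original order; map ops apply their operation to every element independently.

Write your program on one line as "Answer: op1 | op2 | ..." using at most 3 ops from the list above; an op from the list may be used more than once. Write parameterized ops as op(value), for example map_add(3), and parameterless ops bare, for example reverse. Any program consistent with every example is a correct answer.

filter_odd | map_neg | sort_asc

Check, running the answer program on each example:
  [-32, 11, 3, -37] -> [11, 3, -37] -> [-11, -3, 37] -> [-11, -3, 37]
  [2, -19, -18, 37] -> [-19, 37] -> [19, -37] -> [-37, 19]
  [38, 19, 5] -> [19, 5] -> [-19, -5] -> [-19, -5]
  [-13, -30, -19, -6, 34, -24, -31, 10, -18, -11] -> [-13, -19, -31, -11] -> [13, 19, 31, 11] -> [11, 13, 19, 31]
  [-25, 8, -40, -17, 18, -27] -> [-25, -17, -27] -> [25, 17, 27] -> [17, 25, 27]
  [-14, -3, 7, -2, 17, -14, 10, 46, -26, 13] -> [-3, 7, 17, 13] -> [3, -7, -17, -13] -> [-17, -13, -7, 3]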